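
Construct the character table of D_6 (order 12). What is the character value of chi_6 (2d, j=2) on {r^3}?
Conjugacy classes: {e} of size 1, {r^3} of size 1, {r^1, r^5} of size 2, {r^2, r^4} of size 2, {s, sr^2, ...} of size 3, {sr, sr^3, ...} of size 3.
Character table:
  irrep \ class              {e} (size 1)  {r^3} (size 1)  {r^1, r^5} (size 2)  {r^2, r^4} (size 2)  {s, sr^2, ...} (size 3)  {sr, sr^3, ...} (size 3)
  chi_1 (triv)               1             1               1                    1                    1                        1                       
  chi_2 (sign: r->1, s->-1)  1             1               1                    1                    -1                       -1                      
  chi_3 (r->-1, s->1)        1             -1              -1                   1                    1                        -1                      
  chi_4 (r->-1, s->-1)       1             -1              -1                   1                    -1                       1                       
  chi_5 (2d, j=1)            2             -2              1                    -1                   0                        0                       
  chi_6 (2d, j=2)            2             2               -1                   -1                   0                        0                       

Spot check: chi_6 (2d, j=2) on {r^3} = 2.

Justification: D_6 has order 2*6 = 12 with 6 conjugacy classes, hence 6 irreducibles. Sum of squared dims 1 + 1 + 1 + 1 + 4 + 4 = 12 = |G|. Linear characters come from the abelianisation; the 2-dimensional irreps have character r^k -> 2*cos(2*pi*j*k/6), reflections -> 0.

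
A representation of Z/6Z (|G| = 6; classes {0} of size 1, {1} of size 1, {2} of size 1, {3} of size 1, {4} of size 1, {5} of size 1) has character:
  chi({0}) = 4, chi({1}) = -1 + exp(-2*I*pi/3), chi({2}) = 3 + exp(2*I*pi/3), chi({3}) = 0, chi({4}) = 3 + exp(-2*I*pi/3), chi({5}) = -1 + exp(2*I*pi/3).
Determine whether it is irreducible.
Not irreducible (reducible): <chi, chi> = 6 > 1.

<chi, chi> = (1/|G|) sum_C |C| * |chi(C)|^2 = (1/6)[1*|4|^2 + 1*|-1 + exp(-2*I*pi/3)|^2 + 1*|3 + exp(2*I*pi/3)|^2 + 1*|0|^2 + 1*|3 + exp(-2*I*pi/3)|^2 + 1*|-1 + exp(2*I*pi/3)|^2]
  = (1/6)[(16) + (3) + (7) + (0) + (7) + (3)] = 36/6 = 6.
(Exp terms are combined using exp(i*s)*conj(exp(i*t)) = exp(i*(s-t)), and sums of them are collapsed using the identity that for every m > 1 the m distinct m-th roots of unity sum to 0, e.g. 1 + exp(2*I*pi/3) + exp(-2*I*pi/3) = 0.)
A character is irreducible iff <chi, chi> = 1, so this representation is reducible.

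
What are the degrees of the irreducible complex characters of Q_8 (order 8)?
Dimensions: 1, 1, 1, 1, 2

Argument: There are 5 irreducibles (= number of conjugacy classes). Their dimensions d_i satisfy sum d_i^2 = |G| = 8: 1 + 1 + 1 + 1 + 4 = 8.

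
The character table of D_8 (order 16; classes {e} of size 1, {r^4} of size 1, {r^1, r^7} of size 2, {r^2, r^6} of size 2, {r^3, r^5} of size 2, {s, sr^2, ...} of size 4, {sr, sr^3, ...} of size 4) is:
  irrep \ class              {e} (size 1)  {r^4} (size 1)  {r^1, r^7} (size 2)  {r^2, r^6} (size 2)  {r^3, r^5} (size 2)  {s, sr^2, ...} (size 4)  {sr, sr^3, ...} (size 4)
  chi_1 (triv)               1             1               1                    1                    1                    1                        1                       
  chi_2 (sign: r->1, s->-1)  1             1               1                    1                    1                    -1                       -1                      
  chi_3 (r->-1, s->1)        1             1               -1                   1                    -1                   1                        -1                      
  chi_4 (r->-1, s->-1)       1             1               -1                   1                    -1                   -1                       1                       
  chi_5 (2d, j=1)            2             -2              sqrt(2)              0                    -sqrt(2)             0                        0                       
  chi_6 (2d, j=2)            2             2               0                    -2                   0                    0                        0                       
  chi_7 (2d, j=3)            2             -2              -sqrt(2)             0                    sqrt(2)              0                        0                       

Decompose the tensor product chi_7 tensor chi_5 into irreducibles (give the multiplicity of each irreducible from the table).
chi_7 tensor chi_5 = chi_3 + chi_4 + chi_6 (all other irreducibles have multiplicity 0).

Proof sketch: The character of a tensor product is the pointwise product (chi_7 * chi_5)(C) = chi_7(C) * chi_5(C):
  {e}: (2)*(2), {r^4}: (-2)*(-2), {r^1, r^7}: (-sqrt(2))*(sqrt(2)), {r^2, r^6}: (0)*(0), {r^3, r^5}: (sqrt(2))*(-sqrt(2)), {s, sr^2, ...}: (0)*(0), {sr, sr^3, ...}: (0)*(0)
so (chi_7 * chi_5) takes values
  {e} -> 4, {r^4} -> 4, {r^1, r^7} -> -2, {r^2, r^6} -> 0, {r^3, r^5} -> -2, {s, sr^2, ...} -> 0, {sr, sr^3, ...} -> 0.
Now take the inner product of this character with each irreducible chi from the table, <chi_7*chi_5, chi> = (1/16) sum_C |C| (chi_7*chi_5)(C) conj(chi(C)):
  <chi_7*chi_5, chi_1> = (1/16)[1*(4)*conj(1) + 1*(4)*conj(1) + 2*(-2)*conj(1) + 2*(0)*conj(1) + 2*(-2)*conj(1) + 4*(0)*conj(1) + 4*(0)*conj(1)]
      = (1/16)[(4) + (4) + (-4) + (0) + (-4) + (0) + (0)] = 0/16 = 0
  <chi_7*chi_5, chi_2> = (1/16)[1*(4)*conj(1) + 1*(4)*conj(1) + 2*(-2)*conj(1) + 2*(0)*conj(1) + 2*(-2)*conj(1) + 4*(0)*conj(-1) + 4*(0)*conj(-1)]
      = (1/16)[(4) + (4) + (-4) + (0) + (-4) + (0) + (0)] = 0/16 = 0
  <chi_7*chi_5, chi_3> = (1/16)[1*(4)*conj(1) + 1*(4)*conj(1) + 2*(-2)*conj(-1) + 2*(0)*conj(1) + 2*(-2)*conj(-1) + 4*(0)*conj(1) + 4*(0)*conj(-1)]
      = (1/16)[(4) + (4) + (4) + (0) + (4) + (0) + (0)] = 16/16 = 1
  <chi_7*chi_5, chi_4> = (1/16)[1*(4)*conj(1) + 1*(4)*conj(1) + 2*(-2)*conj(-1) + 2*(0)*conj(1) + 2*(-2)*conj(-1) + 4*(0)*conj(-1) + 4*(0)*conj(1)]
      = (1/16)[(4) + (4) + (4) + (0) + (4) + (0) + (0)] = 16/16 = 1
  <chi_7*chi_5, chi_5> = (1/16)[1*(4)*conj(2) + 1*(4)*conj(-2) + 2*(-2)*conj(sqrt(2)) + 2*(0)*conj(0) + 2*(-2)*conj(-sqrt(2)) + 4*(0)*conj(0) + 4*(0)*conj(0)]
      = (1/16)[(8) + (-8) + (-4*sqrt(2)) + (0) + (4*sqrt(2)) + (0) + (0)] = 0/16 = 0
  <chi_7*chi_5, chi_6> = (1/16)[1*(4)*conj(2) + 1*(4)*conj(2) + 2*(-2)*conj(0) + 2*(0)*conj(-2) + 2*(-2)*conj(0) + 4*(0)*conj(0) + 4*(0)*conj(0)]
      = (1/16)[(8) + (8) + (0) + (0) + (0) + (0) + (0)] = 16/16 = 1
  <chi_7*chi_5, chi_7> = (1/16)[1*(4)*conj(2) + 1*(4)*conj(-2) + 2*(-2)*conj(-sqrt(2)) + 2*(0)*conj(0) + 2*(-2)*conj(sqrt(2)) + 4*(0)*conj(0) + 4*(0)*conj(0)]
      = (1/16)[(8) + (-8) + (4*sqrt(2)) + (0) + (-4*sqrt(2)) + (0) + (0)] = 0/16 = 0
Hence the multiplicities are chi_3: 1, chi_4: 1, chi_6: 1. Dimension check: dim(chi_7)*dim(chi_5) = 2*2 = 4 and sum (mult * dim) = 1*1 + 1*1 + 1*2 = 4.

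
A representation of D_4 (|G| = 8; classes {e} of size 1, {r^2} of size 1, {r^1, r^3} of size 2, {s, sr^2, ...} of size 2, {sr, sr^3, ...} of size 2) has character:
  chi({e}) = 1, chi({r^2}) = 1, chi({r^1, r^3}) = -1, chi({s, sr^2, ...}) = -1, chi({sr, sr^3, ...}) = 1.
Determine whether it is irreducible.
Irreducible: <chi, chi> = 1.

<chi, chi> = (1/|G|) sum_C |C| * |chi(C)|^2 = (1/8)[1*|1|^2 + 1*|1|^2 + 2*|-1|^2 + 2*|-1|^2 + 2*|1|^2]
  = (1/8)[(1) + (1) + (2) + (2) + (2)] = 8/8 = 1.
A character is irreducible iff <chi, chi> = 1, so this representation is irreducible.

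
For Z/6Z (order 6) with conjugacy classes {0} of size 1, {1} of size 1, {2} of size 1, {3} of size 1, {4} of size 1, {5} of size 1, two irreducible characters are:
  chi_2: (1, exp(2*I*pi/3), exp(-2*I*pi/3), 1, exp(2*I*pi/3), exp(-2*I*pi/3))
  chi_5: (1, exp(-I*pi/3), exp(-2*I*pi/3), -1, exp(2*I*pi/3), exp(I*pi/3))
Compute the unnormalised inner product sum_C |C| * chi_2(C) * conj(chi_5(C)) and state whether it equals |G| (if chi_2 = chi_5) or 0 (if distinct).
Sum = 0; so <chi_2, chi_5> = 0 (distinct irreducibles are orthogonal).

Compute term by term over conjugacy classes (|C| * chi_2(C) * conj(chi_5(C))):
  1*(1)*conj(1) + 1*(exp(2*I*pi/3))*conj(exp(-I*pi/3)) + 1*(exp(-2*I*pi/3))*conj(exp(-2*I*pi/3)) + 1*(1)*conj(-1) + 1*(exp(2*I*pi/3))*conj(exp(2*I*pi/3)) + 1*(exp(-2*I*pi/3))*conj(exp(I*pi/3))
  = (1) + (-1) + (1) + (-1) + (1) + (-1)
  = 0.
(Exp terms are combined using exp(i*s)*conj(exp(i*t)) = exp(i*(s-t)), and sums of them are collapsed using the identity that for every m > 1 the m distinct m-th roots of unity sum to 0, e.g. 1 + exp(2*I*pi/3) + exp(-2*I*pi/3) = 0.)
Dividing by |G| = 6 gives 0/6 = 0, matching the row-orthogonality relation <chi_2, chi_5> = [chi_2 = chi_5].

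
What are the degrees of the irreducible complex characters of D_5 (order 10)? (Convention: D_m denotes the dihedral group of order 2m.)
Dimensions: 1, 1, 2, 2

Working: There are 4 irreducibles (= number of conjugacy classes). Their dimensions d_i satisfy sum d_i^2 = |G| = 10: 1 + 1 + 4 + 4 = 10.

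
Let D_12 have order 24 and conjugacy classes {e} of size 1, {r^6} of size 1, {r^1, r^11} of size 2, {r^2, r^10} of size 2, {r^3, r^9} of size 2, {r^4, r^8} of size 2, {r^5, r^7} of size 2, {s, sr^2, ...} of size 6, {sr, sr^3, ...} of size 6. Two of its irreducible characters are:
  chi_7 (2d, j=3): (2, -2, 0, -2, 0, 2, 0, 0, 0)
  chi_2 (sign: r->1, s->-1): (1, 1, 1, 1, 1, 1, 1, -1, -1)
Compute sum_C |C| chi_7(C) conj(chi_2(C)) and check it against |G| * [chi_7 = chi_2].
Sum = 0; so <chi_7, chi_2> = 0 (distinct irreducibles are orthogonal).

Argument: Compute term by term over conjugacy classes (|C| * chi_7(C) * conj(chi_2(C))):
  1*(2)*conj(1) + 1*(-2)*conj(1) + 2*(0)*conj(1) + 2*(-2)*conj(1) + 2*(0)*conj(1) + 2*(2)*conj(1) + 2*(0)*conj(1) + 6*(0)*conj(-1) + 6*(0)*conj(-1)
  = (2) + (-2) + (0) + (-4) + (0) + (4) + (0) + (0) + (0)
  = 0.
Dividing by |G| = 24 gives 0/24 = 0, matching the row-orthogonality relation <chi_7, chi_2> = [chi_7 = chi_2].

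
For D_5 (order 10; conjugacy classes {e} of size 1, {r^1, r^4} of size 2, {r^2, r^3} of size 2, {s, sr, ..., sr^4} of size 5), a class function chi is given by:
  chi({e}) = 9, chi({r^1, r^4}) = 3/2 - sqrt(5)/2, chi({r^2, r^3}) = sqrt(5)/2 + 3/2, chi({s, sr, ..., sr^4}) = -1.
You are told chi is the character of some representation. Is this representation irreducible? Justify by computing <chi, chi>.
Not irreducible (reducible): <chi, chi> = 10 > 1.

Derivation: <chi, chi> = (1/|G|) sum_C |C| * |chi(C)|^2 = (1/10)[1*|9|^2 + 2*|3/2 - sqrt(5)/2|^2 + 2*|sqrt(5)/2 + 3/2|^2 + 5*|-1|^2]
  = (1/10)[(81) + (7 - 3*sqrt(5)) + (3*sqrt(5) + 7) + (5)] = 100/10 = 10.
A character is irreducible iff <chi, chi> = 1, so this representation is reducible.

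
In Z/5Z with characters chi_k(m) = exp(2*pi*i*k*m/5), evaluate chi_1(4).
chi_1(4) = zeta_5^4 = exp(-2*I*pi/5)

Explanation: chi_1(4) = zeta_5^(1*4) = zeta_5^4. Since zeta_5^5 = 1, this equals zeta_5^4 = exp(2*pi*i*4/5) = exp(-2*I*pi/5).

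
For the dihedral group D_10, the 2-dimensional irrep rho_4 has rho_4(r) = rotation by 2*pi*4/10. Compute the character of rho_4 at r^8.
chi_{rho_4}(r^8) = 2*cos(2*pi*4*8/10) = -1/2 + sqrt(5)/2

Justification: rho_4(r^8) is rotation by angle 2*pi*4*8/10, whose trace is 2*cos(2*pi*4*8/10) = -1/2 + sqrt(5)/2.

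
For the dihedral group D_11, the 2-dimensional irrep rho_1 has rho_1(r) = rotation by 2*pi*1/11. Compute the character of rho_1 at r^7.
chi_{rho_1}(r^7) = 2*cos(2*pi*1*7/11) = -2*cos(3*pi/11)

Proof sketch: rho_1(r^7) is rotation by angle 2*pi*1*7/11, whose trace is 2*cos(2*pi*1*7/11) = -2*cos(3*pi/11).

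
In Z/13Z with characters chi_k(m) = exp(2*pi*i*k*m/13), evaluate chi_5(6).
chi_5(6) = zeta_13^30 = exp(8*I*pi/13)

Solution. chi_5(6) = zeta_13^(5*6) = zeta_13^30. Since zeta_13^13 = 1, this equals zeta_13^4 = exp(2*pi*i*4/13) = exp(8*I*pi/13).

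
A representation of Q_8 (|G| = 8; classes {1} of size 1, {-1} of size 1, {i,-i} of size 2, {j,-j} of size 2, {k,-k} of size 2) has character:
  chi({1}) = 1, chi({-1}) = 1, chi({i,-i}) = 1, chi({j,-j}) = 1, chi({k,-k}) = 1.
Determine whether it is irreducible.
Irreducible: <chi, chi> = 1.

<chi, chi> = (1/|G|) sum_C |C| * |chi(C)|^2 = (1/8)[1*|1|^2 + 1*|1|^2 + 2*|1|^2 + 2*|1|^2 + 2*|1|^2]
  = (1/8)[(1) + (1) + (2) + (2) + (2)] = 8/8 = 1.
A character is irreducible iff <chi, chi> = 1, so this representation is irreducible.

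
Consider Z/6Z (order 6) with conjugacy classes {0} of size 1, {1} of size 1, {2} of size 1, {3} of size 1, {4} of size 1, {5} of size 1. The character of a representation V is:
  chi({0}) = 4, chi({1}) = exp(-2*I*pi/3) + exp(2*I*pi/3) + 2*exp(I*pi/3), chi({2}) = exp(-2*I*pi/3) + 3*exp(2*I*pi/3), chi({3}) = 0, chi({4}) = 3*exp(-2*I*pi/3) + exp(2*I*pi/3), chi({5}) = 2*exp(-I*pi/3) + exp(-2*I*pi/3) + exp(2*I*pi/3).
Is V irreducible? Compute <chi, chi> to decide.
Not irreducible (reducible): <chi, chi> = 6 > 1.

Working: <chi, chi> = (1/|G|) sum_C |C| * |chi(C)|^2 = (1/6)[1*|4|^2 + 1*|exp(-2*I*pi/3) + exp(2*I*pi/3) + 2*exp(I*pi/3)|^2 + 1*|exp(-2*I*pi/3) + 3*exp(2*I*pi/3)|^2 + 1*|0|^2 + 1*|3*exp(-2*I*pi/3) + exp(2*I*pi/3)|^2 + 1*|2*exp(-I*pi/3) + exp(-2*I*pi/3) + exp(2*I*pi/3)|^2]
  = (1/6)[(16) + (3) + (7) + (0) + (7) + (3)] = 36/6 = 6.
(Exp terms are combined using exp(i*s)*conj(exp(i*t)) = exp(i*(s-t)), and sums of them are collapsed using the identity that for every m > 1 the m distinct m-th roots of unity sum to 0, e.g. 1 + exp(2*I*pi/3) + exp(-2*I*pi/3) = 0.)
A character is irreducible iff <chi, chi> = 1, so this representation is reducible.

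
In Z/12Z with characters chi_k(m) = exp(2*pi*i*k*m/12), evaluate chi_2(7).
chi_2(7) = zeta_12^14 = exp(I*pi/3)

Derivation: chi_2(7) = zeta_12^(2*7) = zeta_12^14. Since zeta_12^12 = 1, this equals zeta_12^2 = exp(2*pi*i*2/12) = exp(I*pi/3).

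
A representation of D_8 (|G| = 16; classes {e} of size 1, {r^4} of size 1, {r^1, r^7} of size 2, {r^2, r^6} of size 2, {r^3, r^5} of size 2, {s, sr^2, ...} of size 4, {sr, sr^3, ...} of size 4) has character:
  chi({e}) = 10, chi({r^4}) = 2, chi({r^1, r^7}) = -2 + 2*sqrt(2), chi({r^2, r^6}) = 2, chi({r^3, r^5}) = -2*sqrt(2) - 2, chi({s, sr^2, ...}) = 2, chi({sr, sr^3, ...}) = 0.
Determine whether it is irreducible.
Not irreducible (reducible): <chi, chi> = 11 > 1.

<chi, chi> = (1/|G|) sum_C |C| * |chi(C)|^2 = (1/16)[1*|10|^2 + 1*|2|^2 + 2*|-2 + 2*sqrt(2)|^2 + 2*|2|^2 + 2*|-2*sqrt(2) - 2|^2 + 4*|2|^2 + 4*|0|^2]
  = (1/16)[(100) + (4) + (24 - 16*sqrt(2)) + (8) + (16*sqrt(2) + 24) + (16) + (0)] = 176/16 = 11.
A character is irreducible iff <chi, chi> = 1, so this representation is reducible.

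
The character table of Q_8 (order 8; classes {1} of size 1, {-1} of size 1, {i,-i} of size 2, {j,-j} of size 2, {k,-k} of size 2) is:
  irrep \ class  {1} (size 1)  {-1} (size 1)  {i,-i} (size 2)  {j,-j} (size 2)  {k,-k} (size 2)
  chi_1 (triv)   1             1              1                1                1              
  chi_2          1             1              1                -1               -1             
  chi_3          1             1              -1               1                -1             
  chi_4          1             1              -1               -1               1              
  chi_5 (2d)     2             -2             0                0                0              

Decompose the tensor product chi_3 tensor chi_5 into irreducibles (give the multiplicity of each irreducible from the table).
chi_3 tensor chi_5 = chi_5 (all other irreducibles have multiplicity 0).

Explanation: The character of a tensor product is the pointwise product (chi_3 * chi_5)(C) = chi_3(C) * chi_5(C):
  {1}: (1)*(2), {-1}: (1)*(-2), {i,-i}: (-1)*(0), {j,-j}: (1)*(0), {k,-k}: (-1)*(0)
so (chi_3 * chi_5) takes values
  {1} -> 2, {-1} -> -2, {i,-i} -> 0, {j,-j} -> 0, {k,-k} -> 0.
Now take the inner product of this character with each irreducible chi from the table, <chi_3*chi_5, chi> = (1/8) sum_C |C| (chi_3*chi_5)(C) conj(chi(C)):
  <chi_3*chi_5, chi_1> = (1/8)[1*(2)*conj(1) + 1*(-2)*conj(1) + 2*(0)*conj(1) + 2*(0)*conj(1) + 2*(0)*conj(1)]
      = (1/8)[(2) + (-2) + (0) + (0) + (0)] = 0/8 = 0
  <chi_3*chi_5, chi_2> = (1/8)[1*(2)*conj(1) + 1*(-2)*conj(1) + 2*(0)*conj(1) + 2*(0)*conj(-1) + 2*(0)*conj(-1)]
      = (1/8)[(2) + (-2) + (0) + (0) + (0)] = 0/8 = 0
  <chi_3*chi_5, chi_3> = (1/8)[1*(2)*conj(1) + 1*(-2)*conj(1) + 2*(0)*conj(-1) + 2*(0)*conj(1) + 2*(0)*conj(-1)]
      = (1/8)[(2) + (-2) + (0) + (0) + (0)] = 0/8 = 0
  <chi_3*chi_5, chi_4> = (1/8)[1*(2)*conj(1) + 1*(-2)*conj(1) + 2*(0)*conj(-1) + 2*(0)*conj(-1) + 2*(0)*conj(1)]
      = (1/8)[(2) + (-2) + (0) + (0) + (0)] = 0/8 = 0
  <chi_3*chi_5, chi_5> = (1/8)[1*(2)*conj(2) + 1*(-2)*conj(-2) + 2*(0)*conj(0) + 2*(0)*conj(0) + 2*(0)*conj(0)]
      = (1/8)[(4) + (4) + (0) + (0) + (0)] = 8/8 = 1
Hence the multiplicities are chi_5: 1. Dimension check: dim(chi_3)*dim(chi_5) = 1*2 = 2 and sum (mult * dim) = 1*2 = 2.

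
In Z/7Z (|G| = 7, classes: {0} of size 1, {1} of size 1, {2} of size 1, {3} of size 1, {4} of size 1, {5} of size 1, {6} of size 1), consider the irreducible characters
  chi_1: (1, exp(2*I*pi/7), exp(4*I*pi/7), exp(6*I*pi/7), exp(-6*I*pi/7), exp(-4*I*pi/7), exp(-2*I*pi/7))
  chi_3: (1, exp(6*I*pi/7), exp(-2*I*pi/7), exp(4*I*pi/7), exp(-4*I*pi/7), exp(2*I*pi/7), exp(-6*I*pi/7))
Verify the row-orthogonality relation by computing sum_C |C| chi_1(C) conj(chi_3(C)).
Sum = 0; so <chi_1, chi_3> = 0 (distinct irreducibles are orthogonal).

Compute term by term over conjugacy classes (|C| * chi_1(C) * conj(chi_3(C))):
  1*(1)*conj(1) + 1*(exp(2*I*pi/7))*conj(exp(6*I*pi/7)) + 1*(exp(4*I*pi/7))*conj(exp(-2*I*pi/7)) + 1*(exp(6*I*pi/7))*conj(exp(4*I*pi/7)) + 1*(exp(-6*I*pi/7))*conj(exp(-4*I*pi/7)) + 1*(exp(-4*I*pi/7))*conj(exp(2*I*pi/7)) + 1*(exp(-2*I*pi/7))*conj(exp(-6*I*pi/7))
  = (1) + (exp(-4*I*pi/7)) + (exp(6*I*pi/7)) + (exp(2*I*pi/7)) + (exp(-2*I*pi/7)) + (exp(-6*I*pi/7)) + (exp(4*I*pi/7))
  = 0.
(Exp terms are combined using exp(i*s)*conj(exp(i*t)) = exp(i*(s-t)), and sums of them are collapsed using the identity that for every m > 1 the m distinct m-th roots of unity sum to 0, e.g. 1 + exp(2*I*pi/3) + exp(-2*I*pi/3) = 0.)
Dividing by |G| = 7 gives 0/7 = 0, matching the row-orthogonality relation <chi_1, chi_3> = [chi_1 = chi_3].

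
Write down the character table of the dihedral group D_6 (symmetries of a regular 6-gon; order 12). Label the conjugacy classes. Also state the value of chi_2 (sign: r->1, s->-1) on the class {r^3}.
Conjugacy classes: {e} of size 1, {r^3} of size 1, {r^1, r^5} of size 2, {r^2, r^4} of size 2, {s, sr^2, ...} of size 3, {sr, sr^3, ...} of size 3.
Character table:
  irrep \ class              {e} (size 1)  {r^3} (size 1)  {r^1, r^5} (size 2)  {r^2, r^4} (size 2)  {s, sr^2, ...} (size 3)  {sr, sr^3, ...} (size 3)
  chi_1 (triv)               1             1               1                    1                    1                        1                       
  chi_2 (sign: r->1, s->-1)  1             1               1                    1                    -1                       -1                      
  chi_3 (r->-1, s->1)        1             -1              -1                   1                    1                        -1                      
  chi_4 (r->-1, s->-1)       1             -1              -1                   1                    -1                       1                       
  chi_5 (2d, j=1)            2             -2              1                    -1                   0                        0                       
  chi_6 (2d, j=2)            2             2               -1                   -1                   0                        0                       

Spot check: chi_2 (sign: r->1, s->-1) on {r^3} = 1.

Argument: D_6 has order 2*6 = 12 with 6 conjugacy classes, hence 6 irreducibles. Sum of squared dims 1 + 1 + 1 + 1 + 4 + 4 = 12 = |G|. Linear characters come from the abelianisation; the 2-dimensional irreps have character r^k -> 2*cos(2*pi*j*k/6), reflections -> 0.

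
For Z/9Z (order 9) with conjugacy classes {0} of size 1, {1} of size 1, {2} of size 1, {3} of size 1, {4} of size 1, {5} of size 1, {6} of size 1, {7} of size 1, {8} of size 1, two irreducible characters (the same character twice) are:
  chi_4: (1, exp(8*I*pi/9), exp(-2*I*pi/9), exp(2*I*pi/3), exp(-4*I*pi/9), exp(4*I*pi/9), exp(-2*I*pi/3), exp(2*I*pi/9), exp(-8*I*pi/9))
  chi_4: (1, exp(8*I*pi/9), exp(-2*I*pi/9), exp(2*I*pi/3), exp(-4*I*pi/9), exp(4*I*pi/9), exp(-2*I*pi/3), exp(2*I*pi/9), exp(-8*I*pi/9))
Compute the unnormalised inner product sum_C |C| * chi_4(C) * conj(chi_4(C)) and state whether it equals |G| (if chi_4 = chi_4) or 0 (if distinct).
Sum = 9 = |G| = 9; so <chi_4, chi_4> = 1 (norm-1 confirms irreducibility).

Working: Compute term by term over conjugacy classes (|C| * chi_4(C) * conj(chi_4(C))):
  1*(1)*conj(1) + 1*(exp(8*I*pi/9))*conj(exp(8*I*pi/9)) + 1*(exp(-2*I*pi/9))*conj(exp(-2*I*pi/9)) + 1*(exp(2*I*pi/3))*conj(exp(2*I*pi/3)) + 1*(exp(-4*I*pi/9))*conj(exp(-4*I*pi/9)) + 1*(exp(4*I*pi/9))*conj(exp(4*I*pi/9)) + 1*(exp(-2*I*pi/3))*conj(exp(-2*I*pi/3)) + 1*(exp(2*I*pi/9))*conj(exp(2*I*pi/9)) + 1*(exp(-8*I*pi/9))*conj(exp(-8*I*pi/9))
  = (1) + (1) + (1) + (1) + (1) + (1) + (1) + (1) + (1)
  = 9.
(Exp terms are combined using exp(i*s)*conj(exp(i*t)) = exp(i*(s-t)), and sums of them are collapsed using the identity that for every m > 1 the m distinct m-th roots of unity sum to 0, e.g. 1 + exp(2*I*pi/3) + exp(-2*I*pi/3) = 0.)
Dividing by |G| = 9 gives 9/9 = 1, matching the row-orthogonality relation <chi_4, chi_4> = [chi_4 = chi_4].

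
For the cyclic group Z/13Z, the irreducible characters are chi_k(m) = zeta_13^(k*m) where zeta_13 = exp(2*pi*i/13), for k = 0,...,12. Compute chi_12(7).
chi_12(7) = zeta_13^84 = exp(12*I*pi/13)

Argument: chi_12(7) = zeta_13^(12*7) = zeta_13^84. Since zeta_13^13 = 1, this equals zeta_13^6 = exp(2*pi*i*6/13) = exp(12*I*pi/13).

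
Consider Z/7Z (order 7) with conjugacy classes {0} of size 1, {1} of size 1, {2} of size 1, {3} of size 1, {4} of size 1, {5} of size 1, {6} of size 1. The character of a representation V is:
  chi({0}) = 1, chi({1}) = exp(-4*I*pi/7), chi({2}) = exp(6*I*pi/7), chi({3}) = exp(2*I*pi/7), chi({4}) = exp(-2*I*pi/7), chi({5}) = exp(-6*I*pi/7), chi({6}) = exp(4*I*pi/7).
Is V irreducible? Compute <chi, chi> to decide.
Irreducible: <chi, chi> = 1.

Argument: <chi, chi> = (1/|G|) sum_C |C| * |chi(C)|^2 = (1/7)[1*|1|^2 + 1*|exp(-4*I*pi/7)|^2 + 1*|exp(6*I*pi/7)|^2 + 1*|exp(2*I*pi/7)|^2 + 1*|exp(-2*I*pi/7)|^2 + 1*|exp(-6*I*pi/7)|^2 + 1*|exp(4*I*pi/7)|^2]
  = (1/7)[(1) + (1) + (1) + (1) + (1) + (1) + (1)] = 7/7 = 1.
(Exp terms are combined using exp(i*s)*conj(exp(i*t)) = exp(i*(s-t)), and sums of them are collapsed using the identity that for every m > 1 the m distinct m-th roots of unity sum to 0, e.g. 1 + exp(2*I*pi/3) + exp(-2*I*pi/3) = 0.)
A character is irreducible iff <chi, chi> = 1, so this representation is irreducible.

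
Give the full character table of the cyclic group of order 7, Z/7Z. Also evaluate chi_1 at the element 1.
Character table of Z/7Z (irreps indexed chi_0,...,chi_6 with chi_k(m) = zeta_7^(k*m), zeta_7 = exp(2*pi*i/7)):
  irrep \ class  {0} (size 1)  {1} (size 1)    {2} (size 1)    {3} (size 1)    {4} (size 1)    {5} (size 1)    {6} (size 1)  
  chi_0          1             1               1               1               1               1               1             
  chi_1          1             exp(2*I*pi/7)   exp(4*I*pi/7)   exp(6*I*pi/7)   exp(-6*I*pi/7)  exp(-4*I*pi/7)  exp(-2*I*pi/7)
  chi_2          1             exp(4*I*pi/7)   exp(-6*I*pi/7)  exp(-2*I*pi/7)  exp(2*I*pi/7)   exp(6*I*pi/7)   exp(-4*I*pi/7)
  chi_3          1             exp(6*I*pi/7)   exp(-2*I*pi/7)  exp(4*I*pi/7)   exp(-4*I*pi/7)  exp(2*I*pi/7)   exp(-6*I*pi/7)
  chi_4          1             exp(-6*I*pi/7)  exp(2*I*pi/7)   exp(-4*I*pi/7)  exp(4*I*pi/7)   exp(-2*I*pi/7)  exp(6*I*pi/7) 
  chi_5          1             exp(-4*I*pi/7)  exp(6*I*pi/7)   exp(2*I*pi/7)   exp(-2*I*pi/7)  exp(-6*I*pi/7)  exp(4*I*pi/7) 
  chi_6          1             exp(-2*I*pi/7)  exp(-4*I*pi/7)  exp(-6*I*pi/7)  exp(6*I*pi/7)   exp(4*I*pi/7)   exp(2*I*pi/7) 

Spot check: chi_1(1) = zeta_7^(1*1) = zeta_7^1 = exp(2*I*pi/7).

Argument: Z/7Z is abelian, so all 7 irreducible complex representations are 1-dimensional. They are given by chi_k(m) = zeta_7^(k*m) for k = 0,...,6. Row orthogonality: sum_m chi_k(m) conj(chi_l(m)) = 7 * [k = l].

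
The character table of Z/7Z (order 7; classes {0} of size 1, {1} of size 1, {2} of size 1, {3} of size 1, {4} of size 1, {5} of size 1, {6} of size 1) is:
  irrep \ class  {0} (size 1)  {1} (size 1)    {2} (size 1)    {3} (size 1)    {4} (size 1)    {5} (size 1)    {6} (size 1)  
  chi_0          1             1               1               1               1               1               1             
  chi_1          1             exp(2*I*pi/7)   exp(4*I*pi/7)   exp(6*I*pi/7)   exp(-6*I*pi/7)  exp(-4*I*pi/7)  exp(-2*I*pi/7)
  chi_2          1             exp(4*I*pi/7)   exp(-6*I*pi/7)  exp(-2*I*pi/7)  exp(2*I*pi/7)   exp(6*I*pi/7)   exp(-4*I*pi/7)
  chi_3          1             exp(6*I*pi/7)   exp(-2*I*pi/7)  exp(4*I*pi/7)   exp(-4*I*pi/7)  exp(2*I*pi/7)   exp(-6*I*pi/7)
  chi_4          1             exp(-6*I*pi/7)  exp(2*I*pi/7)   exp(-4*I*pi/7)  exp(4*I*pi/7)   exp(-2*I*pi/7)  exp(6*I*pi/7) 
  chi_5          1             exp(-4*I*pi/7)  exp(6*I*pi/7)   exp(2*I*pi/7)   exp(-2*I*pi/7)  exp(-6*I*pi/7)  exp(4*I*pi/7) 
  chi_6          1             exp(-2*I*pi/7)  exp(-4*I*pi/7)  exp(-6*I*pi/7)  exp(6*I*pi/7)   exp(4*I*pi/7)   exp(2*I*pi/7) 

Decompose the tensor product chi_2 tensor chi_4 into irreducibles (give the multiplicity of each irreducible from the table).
chi_2 tensor chi_4 = chi_6 (all other irreducibles have multiplicity 0).

Reasoning: The character of a tensor product is the pointwise product (chi_2 * chi_4)(C) = chi_2(C) * chi_4(C):
  {0}: (1)*(1), {1}: (exp(4*I*pi/7))*(exp(-6*I*pi/7)), {2}: (exp(-6*I*pi/7))*(exp(2*I*pi/7)), {3}: (exp(-2*I*pi/7))*(exp(-4*I*pi/7)), {4}: (exp(2*I*pi/7))*(exp(4*I*pi/7)), {5}: (exp(6*I*pi/7))*(exp(-2*I*pi/7)), {6}: (exp(-4*I*pi/7))*(exp(6*I*pi/7))
so (chi_2 * chi_4) takes values
  {0} -> 1, {1} -> exp(-2*I*pi/7), {2} -> exp(-4*I*pi/7), {3} -> exp(-6*I*pi/7), {4} -> exp(6*I*pi/7), {5} -> exp(4*I*pi/7), {6} -> exp(2*I*pi/7).
Now take the inner product of this character with each irreducible chi from the table, <chi_2*chi_4, chi> = (1/7) sum_C |C| (chi_2*chi_4)(C) conj(chi(C)):
  <chi_2*chi_4, chi_0> = (1/7)[1*(1)*conj(1) + 1*(exp(-2*I*pi/7))*conj(1) + 1*(exp(-4*I*pi/7))*conj(1) + 1*(exp(-6*I*pi/7))*conj(1) + 1*(exp(6*I*pi/7))*conj(1) + 1*(exp(4*I*pi/7))*conj(1) + 1*(exp(2*I*pi/7))*conj(1)]
      = (1/7)[(1) + (exp(-2*I*pi/7)) + (exp(-4*I*pi/7)) + (exp(-6*I*pi/7)) + (exp(6*I*pi/7)) + (exp(4*I*pi/7)) + (exp(2*I*pi/7))] = 0/7 = 0
  <chi_2*chi_4, chi_1> = (1/7)[1*(1)*conj(1) + 1*(exp(-2*I*pi/7))*conj(exp(2*I*pi/7)) + 1*(exp(-4*I*pi/7))*conj(exp(4*I*pi/7)) + 1*(exp(-6*I*pi/7))*conj(exp(6*I*pi/7)) + 1*(exp(6*I*pi/7))*conj(exp(-6*I*pi/7)) + 1*(exp(4*I*pi/7))*conj(exp(-4*I*pi/7)) + 1*(exp(2*I*pi/7))*conj(exp(-2*I*pi/7))]
      = (1/7)[(1) + (exp(-4*I*pi/7)) + (exp(6*I*pi/7)) + (exp(2*I*pi/7)) + (exp(-2*I*pi/7)) + (exp(-6*I*pi/7)) + (exp(4*I*pi/7))] = 0/7 = 0
  <chi_2*chi_4, chi_2> = (1/7)[1*(1)*conj(1) + 1*(exp(-2*I*pi/7))*conj(exp(4*I*pi/7)) + 1*(exp(-4*I*pi/7))*conj(exp(-6*I*pi/7)) + 1*(exp(-6*I*pi/7))*conj(exp(-2*I*pi/7)) + 1*(exp(6*I*pi/7))*conj(exp(2*I*pi/7)) + 1*(exp(4*I*pi/7))*conj(exp(6*I*pi/7)) + 1*(exp(2*I*pi/7))*conj(exp(-4*I*pi/7))]
      = (1/7)[(1) + (exp(-6*I*pi/7)) + (exp(2*I*pi/7)) + (exp(-4*I*pi/7)) + (exp(4*I*pi/7)) + (exp(-2*I*pi/7)) + (exp(6*I*pi/7))] = 0/7 = 0
  <chi_2*chi_4, chi_3> = (1/7)[1*(1)*conj(1) + 1*(exp(-2*I*pi/7))*conj(exp(6*I*pi/7)) + 1*(exp(-4*I*pi/7))*conj(exp(-2*I*pi/7)) + 1*(exp(-6*I*pi/7))*conj(exp(4*I*pi/7)) + 1*(exp(6*I*pi/7))*conj(exp(-4*I*pi/7)) + 1*(exp(4*I*pi/7))*conj(exp(2*I*pi/7)) + 1*(exp(2*I*pi/7))*conj(exp(-6*I*pi/7))]
      = (1/7)[(1) + (exp(6*I*pi/7)) + (exp(-2*I*pi/7)) + (exp(4*I*pi/7)) + (exp(-4*I*pi/7)) + (exp(2*I*pi/7)) + (exp(-6*I*pi/7))] = 0/7 = 0
  <chi_2*chi_4, chi_4> = (1/7)[1*(1)*conj(1) + 1*(exp(-2*I*pi/7))*conj(exp(-6*I*pi/7)) + 1*(exp(-4*I*pi/7))*conj(exp(2*I*pi/7)) + 1*(exp(-6*I*pi/7))*conj(exp(-4*I*pi/7)) + 1*(exp(6*I*pi/7))*conj(exp(4*I*pi/7)) + 1*(exp(4*I*pi/7))*conj(exp(-2*I*pi/7)) + 1*(exp(2*I*pi/7))*conj(exp(6*I*pi/7))]
      = (1/7)[(1) + (exp(4*I*pi/7)) + (exp(-6*I*pi/7)) + (exp(-2*I*pi/7)) + (exp(2*I*pi/7)) + (exp(6*I*pi/7)) + (exp(-4*I*pi/7))] = 0/7 = 0
  <chi_2*chi_4, chi_5> = (1/7)[1*(1)*conj(1) + 1*(exp(-2*I*pi/7))*conj(exp(-4*I*pi/7)) + 1*(exp(-4*I*pi/7))*conj(exp(6*I*pi/7)) + 1*(exp(-6*I*pi/7))*conj(exp(2*I*pi/7)) + 1*(exp(6*I*pi/7))*conj(exp(-2*I*pi/7)) + 1*(exp(4*I*pi/7))*conj(exp(-6*I*pi/7)) + 1*(exp(2*I*pi/7))*conj(exp(4*I*pi/7))]
      = (1/7)[(1) + (exp(2*I*pi/7)) + (exp(4*I*pi/7)) + (exp(6*I*pi/7)) + (exp(-6*I*pi/7)) + (exp(-4*I*pi/7)) + (exp(-2*I*pi/7))] = 0/7 = 0
  <chi_2*chi_4, chi_6> = (1/7)[1*(1)*conj(1) + 1*(exp(-2*I*pi/7))*conj(exp(-2*I*pi/7)) + 1*(exp(-4*I*pi/7))*conj(exp(-4*I*pi/7)) + 1*(exp(-6*I*pi/7))*conj(exp(-6*I*pi/7)) + 1*(exp(6*I*pi/7))*conj(exp(6*I*pi/7)) + 1*(exp(4*I*pi/7))*conj(exp(4*I*pi/7)) + 1*(exp(2*I*pi/7))*conj(exp(2*I*pi/7))]
      = (1/7)[(1) + (1) + (1) + (1) + (1) + (1) + (1)] = 7/7 = 1
(Exp terms are combined using exp(i*s)*conj(exp(i*t)) = exp(i*(s-t)), and sums of them are collapsed using the identity that for every m > 1 the m distinct m-th roots of unity sum to 0, e.g. 1 + exp(2*I*pi/3) + exp(-2*I*pi/3) = 0.)
Hence the multiplicities are chi_6: 1. Dimension check: dim(chi_2)*dim(chi_4) = 1*1 = 1 and sum (mult * dim) = 1*1 = 1.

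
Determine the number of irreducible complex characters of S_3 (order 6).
3

Working: The number of irreducible complex representations of a finite group equals its number of conjugacy classes. Conjugacy classes in S_3 correspond to cycle types, i.e. partitions of 3; there are p(3) = 3 of them, so S_3 (order 6) has exactly 3 irreducible complex representations.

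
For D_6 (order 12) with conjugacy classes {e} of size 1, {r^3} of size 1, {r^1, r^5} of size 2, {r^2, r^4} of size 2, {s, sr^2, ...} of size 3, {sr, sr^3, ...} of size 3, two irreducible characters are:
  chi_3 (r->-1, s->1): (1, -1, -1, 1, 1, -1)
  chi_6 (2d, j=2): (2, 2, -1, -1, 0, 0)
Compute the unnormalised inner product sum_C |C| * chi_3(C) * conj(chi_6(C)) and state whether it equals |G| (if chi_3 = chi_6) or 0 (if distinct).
Sum = 0; so <chi_3, chi_6> = 0 (distinct irreducibles are orthogonal).

Derivation: Compute term by term over conjugacy classes (|C| * chi_3(C) * conj(chi_6(C))):
  1*(1)*conj(2) + 1*(-1)*conj(2) + 2*(-1)*conj(-1) + 2*(1)*conj(-1) + 3*(1)*conj(0) + 3*(-1)*conj(0)
  = (2) + (-2) + (2) + (-2) + (0) + (0)
  = 0.
Dividing by |G| = 12 gives 0/12 = 0, matching the row-orthogonality relation <chi_3, chi_6> = [chi_3 = chi_6].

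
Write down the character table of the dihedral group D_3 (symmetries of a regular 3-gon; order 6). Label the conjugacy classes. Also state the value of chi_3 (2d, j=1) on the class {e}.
Conjugacy classes: {e} of size 1, {r^1, r^2} of size 2, {s, sr, ..., sr^2} of size 3.
Character table:
  irrep \ class              {e} (size 1)  {r^1, r^2} (size 2)  {s, sr, ..., sr^2} (size 3)
  chi_1 (triv)               1             1                    1                          
  chi_2 (sign: r->1, s->-1)  1             1                    -1                         
  chi_3 (2d, j=1)            2             -1                   0                          

Spot check: chi_3 (2d, j=1) on {e} = 2.

Working: D_3 has order 2*3 = 6 with 3 conjugacy classes, hence 3 irreducibles. Sum of squared dims 1 + 1 + 4 = 6 = |G|. Linear characters come from the abelianisation; the 2-dimensional irreps have character r^k -> 2*cos(2*pi*j*k/3), reflections -> 0.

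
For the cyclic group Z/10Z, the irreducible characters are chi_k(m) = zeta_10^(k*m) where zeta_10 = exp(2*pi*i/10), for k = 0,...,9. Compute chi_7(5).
chi_7(5) = zeta_10^35 = -1

Proof sketch: chi_7(5) = zeta_10^(7*5) = zeta_10^35. Since zeta_10^10 = 1, this equals zeta_10^5 = exp(2*pi*i*5/10) = -1.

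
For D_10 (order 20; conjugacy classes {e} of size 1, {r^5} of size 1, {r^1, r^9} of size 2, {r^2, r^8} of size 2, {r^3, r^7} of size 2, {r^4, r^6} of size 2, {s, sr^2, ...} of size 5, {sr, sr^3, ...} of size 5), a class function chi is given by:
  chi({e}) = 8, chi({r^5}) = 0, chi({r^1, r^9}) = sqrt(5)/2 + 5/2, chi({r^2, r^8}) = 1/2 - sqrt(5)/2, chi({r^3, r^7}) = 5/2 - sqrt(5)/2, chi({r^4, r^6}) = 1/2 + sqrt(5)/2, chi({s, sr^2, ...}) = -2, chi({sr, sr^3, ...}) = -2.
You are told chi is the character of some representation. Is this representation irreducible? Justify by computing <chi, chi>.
Not irreducible (reducible): <chi, chi> = 7 > 1.

Explanation: <chi, chi> = (1/|G|) sum_C |C| * |chi(C)|^2 = (1/20)[1*|8|^2 + 1*|0|^2 + 2*|sqrt(5)/2 + 5/2|^2 + 2*|1/2 - sqrt(5)/2|^2 + 2*|5/2 - sqrt(5)/2|^2 + 2*|1/2 + sqrt(5)/2|^2 + 5*|-2|^2 + 5*|-2|^2]
  = (1/20)[(64) + (0) + (5*sqrt(5) + 15) + (3 - sqrt(5)) + (15 - 5*sqrt(5)) + (sqrt(5) + 3) + (20) + (20)] = 140/20 = 7.
A character is irreducible iff <chi, chi> = 1, so this representation is reducible.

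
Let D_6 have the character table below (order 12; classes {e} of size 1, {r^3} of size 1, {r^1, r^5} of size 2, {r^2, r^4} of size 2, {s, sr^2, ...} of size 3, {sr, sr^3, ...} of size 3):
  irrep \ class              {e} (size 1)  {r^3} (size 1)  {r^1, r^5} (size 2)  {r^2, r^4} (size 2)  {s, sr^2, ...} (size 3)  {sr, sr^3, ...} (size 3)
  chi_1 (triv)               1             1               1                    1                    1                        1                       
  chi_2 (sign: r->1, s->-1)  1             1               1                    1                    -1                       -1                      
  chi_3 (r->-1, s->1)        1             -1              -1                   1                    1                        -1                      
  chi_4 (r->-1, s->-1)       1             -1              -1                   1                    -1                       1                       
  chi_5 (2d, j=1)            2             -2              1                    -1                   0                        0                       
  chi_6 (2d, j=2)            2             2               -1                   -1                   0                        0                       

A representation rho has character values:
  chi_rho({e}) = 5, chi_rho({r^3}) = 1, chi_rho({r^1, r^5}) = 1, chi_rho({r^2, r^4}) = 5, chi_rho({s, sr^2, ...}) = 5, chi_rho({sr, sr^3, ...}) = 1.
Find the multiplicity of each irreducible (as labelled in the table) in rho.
Multiplicities: chi_1: 3, chi_2: 0, chi_3: 2, chi_4: 0, chi_5: 0, chi_6: 0.

Solution. Use <chi_rho, chi> = (1/|G|) sum_C |C| * chi_rho(C) * conj(chi(C)) with |G| = 12 for each irreducible chi in the table:
  <chi_rho, chi_1> = (1/12)[1*(5)*conj(1) + 1*(1)*conj(1) + 2*(1)*conj(1) + 2*(5)*conj(1) + 3*(5)*conj(1) + 3*(1)*conj(1)]
      = (1/12)[(5) + (1) + (2) + (10) + (15) + (3)] = 36/12 = 3
  <chi_rho, chi_2> = (1/12)[1*(5)*conj(1) + 1*(1)*conj(1) + 2*(1)*conj(1) + 2*(5)*conj(1) + 3*(5)*conj(-1) + 3*(1)*conj(-1)]
      = (1/12)[(5) + (1) + (2) + (10) + (-15) + (-3)] = 0/12 = 0
  <chi_rho, chi_3> = (1/12)[1*(5)*conj(1) + 1*(1)*conj(-1) + 2*(1)*conj(-1) + 2*(5)*conj(1) + 3*(5)*conj(1) + 3*(1)*conj(-1)]
      = (1/12)[(5) + (-1) + (-2) + (10) + (15) + (-3)] = 24/12 = 2
  <chi_rho, chi_4> = (1/12)[1*(5)*conj(1) + 1*(1)*conj(-1) + 2*(1)*conj(-1) + 2*(5)*conj(1) + 3*(5)*conj(-1) + 3*(1)*conj(1)]
      = (1/12)[(5) + (-1) + (-2) + (10) + (-15) + (3)] = 0/12 = 0
  <chi_rho, chi_5> = (1/12)[1*(5)*conj(2) + 1*(1)*conj(-2) + 2*(1)*conj(1) + 2*(5)*conj(-1) + 3*(5)*conj(0) + 3*(1)*conj(0)]
      = (1/12)[(10) + (-2) + (2) + (-10) + (0) + (0)] = 0/12 = 0
  <chi_rho, chi_6> = (1/12)[1*(5)*conj(2) + 1*(1)*conj(2) + 2*(1)*conj(-1) + 2*(5)*conj(-1) + 3*(5)*conj(0) + 3*(1)*conj(0)]
      = (1/12)[(10) + (2) + (-2) + (-10) + (0) + (0)] = 0/12 = 0
Dimension check: dim(rho) = sum (mult * dim) = 3*1 + 0*1 + 2*1 + 0*1 + 0*2 + 0*2 = 5 = chi_rho(e) = 5.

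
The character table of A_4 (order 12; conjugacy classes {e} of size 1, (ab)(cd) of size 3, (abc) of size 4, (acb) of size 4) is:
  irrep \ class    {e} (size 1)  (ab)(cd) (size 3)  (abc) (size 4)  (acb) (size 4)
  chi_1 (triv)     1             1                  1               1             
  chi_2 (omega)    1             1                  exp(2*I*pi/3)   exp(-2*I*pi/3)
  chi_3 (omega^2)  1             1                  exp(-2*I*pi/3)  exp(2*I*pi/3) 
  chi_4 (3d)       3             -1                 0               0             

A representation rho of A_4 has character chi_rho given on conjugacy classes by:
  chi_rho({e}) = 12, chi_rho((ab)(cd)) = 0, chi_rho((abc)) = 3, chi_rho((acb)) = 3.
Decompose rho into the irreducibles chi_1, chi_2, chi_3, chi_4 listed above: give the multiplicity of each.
Multiplicities: chi_1: 3, chi_2: 0, chi_3: 0, chi_4: 3.

Why: Use <chi_rho, chi> = (1/|G|) sum_C |C| * chi_rho(C) * conj(chi(C)) with |G| = 12 for each irreducible chi in the table:
  <chi_rho, chi_1> = (1/12)[1*(12)*conj(1) + 3*(0)*conj(1) + 4*(3)*conj(1) + 4*(3)*conj(1)]
      = (1/12)[(12) + (0) + (12) + (12)] = 36/12 = 3
  <chi_rho, chi_2> = (1/12)[1*(12)*conj(1) + 3*(0)*conj(1) + 4*(3)*conj(exp(2*I*pi/3)) + 4*(3)*conj(exp(-2*I*pi/3))]
      = (1/12)[(12) + (0) + (12*exp(-2*I*pi/3)) + (12*exp(2*I*pi/3))] = 0/12 = 0
  <chi_rho, chi_3> = (1/12)[1*(12)*conj(1) + 3*(0)*conj(1) + 4*(3)*conj(exp(-2*I*pi/3)) + 4*(3)*conj(exp(2*I*pi/3))]
      = (1/12)[(12) + (0) + (12*exp(2*I*pi/3)) + (12*exp(-2*I*pi/3))] = 0/12 = 0
  <chi_rho, chi_4> = (1/12)[1*(12)*conj(3) + 3*(0)*conj(-1) + 4*(3)*conj(0) + 4*(3)*conj(0)]
      = (1/12)[(36) + (0) + (0) + (0)] = 36/12 = 3
(Exp terms are combined using exp(i*s)*conj(exp(i*t)) = exp(i*(s-t)), and sums of them are collapsed using the identity that for every m > 1 the m distinct m-th roots of unity sum to 0, e.g. 1 + exp(2*I*pi/3) + exp(-2*I*pi/3) = 0.)
Dimension check: dim(rho) = sum (mult * dim) = 3*1 + 0*1 + 0*1 + 3*3 = 12 = chi_rho(e) = 12.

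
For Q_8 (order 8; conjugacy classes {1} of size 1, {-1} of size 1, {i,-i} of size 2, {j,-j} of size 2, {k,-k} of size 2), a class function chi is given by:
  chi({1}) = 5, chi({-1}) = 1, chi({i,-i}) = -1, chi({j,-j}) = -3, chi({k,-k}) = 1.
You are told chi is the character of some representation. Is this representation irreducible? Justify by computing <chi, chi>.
Not irreducible (reducible): <chi, chi> = 6 > 1.

Details: <chi, chi> = (1/|G|) sum_C |C| * |chi(C)|^2 = (1/8)[1*|5|^2 + 1*|1|^2 + 2*|-1|^2 + 2*|-3|^2 + 2*|1|^2]
  = (1/8)[(25) + (1) + (2) + (18) + (2)] = 48/8 = 6.
A character is irreducible iff <chi, chi> = 1, so this representation is reducible.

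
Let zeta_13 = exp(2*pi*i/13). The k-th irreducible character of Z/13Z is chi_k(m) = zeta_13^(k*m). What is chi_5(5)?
chi_5(5) = zeta_13^25 = exp(-2*I*pi/13)

Argument: chi_5(5) = zeta_13^(5*5) = zeta_13^25. Since zeta_13^13 = 1, this equals zeta_13^12 = exp(2*pi*i*12/13) = exp(-2*I*pi/13).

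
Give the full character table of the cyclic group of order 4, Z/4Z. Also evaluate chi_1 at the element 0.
Character table of Z/4Z (irreps indexed chi_0,...,chi_3 with chi_k(m) = zeta_4^(k*m), zeta_4 = exp(2*pi*i/4)):
  irrep \ class  {0} (size 1)  {1} (size 1)  {2} (size 1)  {3} (size 1)
  chi_0          1             1             1             1           
  chi_1          1             I             -1            -I          
  chi_2          1             -1            1             -1          
  chi_3          1             -I            -1            I           

Spot check: chi_1(0) = zeta_4^(1*0) = zeta_4^0 = 1.

Argument: Z/4Z is abelian, so all 4 irreducible complex representations are 1-dimensional. They are given by chi_k(m) = zeta_4^(k*m) for k = 0,...,3. Row orthogonality: sum_m chi_k(m) conj(chi_l(m)) = 4 * [k = l].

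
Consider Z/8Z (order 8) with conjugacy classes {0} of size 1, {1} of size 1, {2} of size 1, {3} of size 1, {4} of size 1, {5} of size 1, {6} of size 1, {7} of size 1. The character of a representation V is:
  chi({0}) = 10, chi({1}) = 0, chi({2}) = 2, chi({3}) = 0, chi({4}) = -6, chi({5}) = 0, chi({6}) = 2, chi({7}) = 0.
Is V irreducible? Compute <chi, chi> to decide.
Not irreducible (reducible): <chi, chi> = 18 > 1.

<chi, chi> = (1/|G|) sum_C |C| * |chi(C)|^2 = (1/8)[1*|10|^2 + 1*|0|^2 + 1*|2|^2 + 1*|0|^2 + 1*|-6|^2 + 1*|0|^2 + 1*|2|^2 + 1*|0|^2]
  = (1/8)[(100) + (0) + (4) + (0) + (36) + (0) + (4) + (0)] = 144/8 = 18.
(Exp terms are combined using exp(i*s)*conj(exp(i*t)) = exp(i*(s-t)), and sums of them are collapsed using the identity that for every m > 1 the m distinct m-th roots of unity sum to 0, e.g. 1 + exp(2*I*pi/3) + exp(-2*I*pi/3) = 0.)
A character is irreducible iff <chi, chi> = 1, so this representation is reducible.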